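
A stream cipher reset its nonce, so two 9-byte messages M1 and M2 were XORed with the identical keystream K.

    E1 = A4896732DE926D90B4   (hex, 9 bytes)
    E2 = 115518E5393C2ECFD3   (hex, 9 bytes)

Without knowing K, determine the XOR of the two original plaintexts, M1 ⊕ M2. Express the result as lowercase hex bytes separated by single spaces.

E1 ⊕ E2 = (M1 ⊕ K) ⊕ (M2 ⊕ K) = M1 ⊕ M2 — the shared key cancels under XOR.
a4 XOR 11 = b5
89 XOR 55 = dc
67 XOR 18 = 7f
32 XOR e5 = d7
de XOR 39 = e7
92 XOR 3c = ae
6d XOR 2e = 43
90 XOR cf = 5f
b4 XOR d3 = 67

b5 dc 7f d7 e7 ae 43 5f 67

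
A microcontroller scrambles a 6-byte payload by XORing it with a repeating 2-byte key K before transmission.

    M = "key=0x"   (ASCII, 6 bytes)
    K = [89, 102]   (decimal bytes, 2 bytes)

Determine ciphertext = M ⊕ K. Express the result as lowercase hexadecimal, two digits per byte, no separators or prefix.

The 2-byte key repeats, so the effective keystream is 59 66 59 66 59 66.
byte 0: 01101011 ^ 01011001 = 00110010
byte 1: 01100101 ^ 01100110 = 00000011
byte 2: 01111001 ^ 01011001 = 00100000
byte 3: 00111101 ^ 01100110 = 01011011
byte 4: 00110000 ^ 01011001 = 01101001
byte 5: 01111000 ^ 01100110 = 00011110

3203205b691e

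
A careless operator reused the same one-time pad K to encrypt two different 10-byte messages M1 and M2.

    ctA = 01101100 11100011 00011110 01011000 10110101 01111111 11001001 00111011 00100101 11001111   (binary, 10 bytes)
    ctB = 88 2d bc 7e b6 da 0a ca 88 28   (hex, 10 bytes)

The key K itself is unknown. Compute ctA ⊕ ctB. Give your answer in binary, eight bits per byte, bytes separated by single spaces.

11100100 11001110 10100010 00100110 00000011 10100101 11000011 11110001 10101101 11100111

ctA ⊕ ctB = (M1 ⊕ K) ⊕ (M2 ⊕ K) = M1 ⊕ M2 — the shared key cancels under XOR.
6c xor 88 = e4
e3 xor 2d = ce
1e xor bc = a2
58 xor 7e = 26
b5 xor b6 = 03
7f xor da = a5
c9 xor 0a = c3
3b xor ca = f1
25 xor 88 = ad
cf xor 28 = e7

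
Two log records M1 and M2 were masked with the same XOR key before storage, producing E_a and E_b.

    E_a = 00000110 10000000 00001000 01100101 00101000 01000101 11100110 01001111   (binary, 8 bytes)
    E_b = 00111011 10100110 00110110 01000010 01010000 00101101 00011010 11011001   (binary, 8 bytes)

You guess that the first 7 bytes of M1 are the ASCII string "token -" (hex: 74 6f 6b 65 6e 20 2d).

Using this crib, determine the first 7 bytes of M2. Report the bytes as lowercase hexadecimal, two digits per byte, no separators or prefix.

First, E_a ⊕ E_b = (M1 ⊕ K) ⊕ (M2 ⊕ K) = M1 ⊕ M2, so the key drops out. Then M2 = (M1 ⊕ M2) ⊕ M1 over the first 7 bytes.
byte 0: (06 ^ 3b) ^ 74 = 3d ^ 74 = 49
byte 1: (80 ^ a6) ^ 6f = 26 ^ 6f = 49
byte 2: (08 ^ 36) ^ 6b = 3e ^ 6b = 55
byte 3: (65 ^ 42) ^ 65 = 27 ^ 65 = 42
byte 4: (28 ^ 50) ^ 6e = 78 ^ 6e = 16
byte 5: (45 ^ 2d) ^ 20 = 68 ^ 20 = 48
byte 6: (e6 ^ 1a) ^ 2d = fc ^ 2d = d1

494955421648d1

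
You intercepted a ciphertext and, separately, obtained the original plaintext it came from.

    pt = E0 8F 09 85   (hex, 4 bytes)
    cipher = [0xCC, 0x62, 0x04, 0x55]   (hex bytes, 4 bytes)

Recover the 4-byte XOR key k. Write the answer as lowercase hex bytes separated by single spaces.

Since cipher = pt ⊕ k, XORing both sides with pt gives k = pt ⊕ cipher.
11100000 ⊕ 11001100 = 00101100
10001111 ⊕ 01100010 = 11101101
00001001 ⊕ 00000100 = 00001101
10000101 ⊕ 01010101 = 11010000

2c ed 0d d0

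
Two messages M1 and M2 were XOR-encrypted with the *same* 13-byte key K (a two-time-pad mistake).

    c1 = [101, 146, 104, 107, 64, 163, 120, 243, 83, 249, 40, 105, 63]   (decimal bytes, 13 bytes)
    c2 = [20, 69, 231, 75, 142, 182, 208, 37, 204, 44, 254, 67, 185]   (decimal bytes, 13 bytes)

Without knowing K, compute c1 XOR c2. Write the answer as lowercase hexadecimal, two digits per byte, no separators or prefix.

c1 ⊕ c2 = (M1 ⊕ K) ⊕ (M2 ⊕ K) = M1 ⊕ M2 — the shared key cancels under XOR.
101 xor  20 = 113
146 xor  69 = 215
104 xor 231 = 143
107 xor  75 =  32
 64 xor 142 = 206
163 xor 182 =  21
120 xor 208 = 168
243 xor  37 = 214
 83 xor 204 = 159
249 xor  44 = 213
 40 xor 254 = 214
105 xor  67 =  42
 63 xor 185 = 134

71d78f20ce15a8d69fd5d62a86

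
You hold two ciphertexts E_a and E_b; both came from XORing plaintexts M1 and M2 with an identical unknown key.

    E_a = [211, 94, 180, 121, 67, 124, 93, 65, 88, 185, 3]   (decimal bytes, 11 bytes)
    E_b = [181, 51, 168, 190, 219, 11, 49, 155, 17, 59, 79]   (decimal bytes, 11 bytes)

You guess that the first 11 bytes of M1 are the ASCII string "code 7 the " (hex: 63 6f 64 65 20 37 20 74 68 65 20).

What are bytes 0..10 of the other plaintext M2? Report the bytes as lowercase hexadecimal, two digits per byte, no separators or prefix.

First, E_a ⊕ E_b = (M1 ⊕ K) ⊕ (M2 ⊕ K) = M1 ⊕ M2, so the key drops out. Then M2 = (M1 ⊕ M2) ⊕ M1 over the first 11 bytes.
byte 0: (d3 ⊕ b5) ⊕ 63 = 66 ⊕ 63 = 05
byte 1: (5e ⊕ 33) ⊕ 6f = 6d ⊕ 6f = 02
byte 2: (b4 ⊕ a8) ⊕ 64 = 1c ⊕ 64 = 78
byte 3: (79 ⊕ be) ⊕ 65 = c7 ⊕ 65 = a2
byte 4: (43 ⊕ db) ⊕ 20 = 98 ⊕ 20 = b8
byte 5: (7c ⊕ 0b) ⊕ 37 = 77 ⊕ 37 = 40
byte 6: (5d ⊕ 31) ⊕ 20 = 6c ⊕ 20 = 4c
byte 7: (41 ⊕ 9b) ⊕ 74 = da ⊕ 74 = ae
byte 8: (58 ⊕ 11) ⊕ 68 = 49 ⊕ 68 = 21
byte 9: (b9 ⊕ 3b) ⊕ 65 = 82 ⊕ 65 = e7
byte 10: (03 ⊕ 4f) ⊕ 20 = 4c ⊕ 20 = 6c

050278a2b8404cae21e76c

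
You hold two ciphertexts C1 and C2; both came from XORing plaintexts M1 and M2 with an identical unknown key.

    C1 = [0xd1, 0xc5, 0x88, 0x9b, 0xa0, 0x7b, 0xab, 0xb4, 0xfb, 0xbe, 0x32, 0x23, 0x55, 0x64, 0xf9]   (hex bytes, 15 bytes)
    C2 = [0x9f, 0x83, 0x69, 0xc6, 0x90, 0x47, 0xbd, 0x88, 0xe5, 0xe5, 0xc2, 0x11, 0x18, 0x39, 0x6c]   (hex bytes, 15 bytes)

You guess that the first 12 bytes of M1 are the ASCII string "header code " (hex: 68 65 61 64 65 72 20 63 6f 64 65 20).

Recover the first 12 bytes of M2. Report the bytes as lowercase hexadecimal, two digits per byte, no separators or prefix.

26238039554e365f713f9512

First, C1 ⊕ C2 = (M1 ⊕ K) ⊕ (M2 ⊕ K) = M1 ⊕ M2, so the key drops out. Then M2 = (M1 ⊕ M2) ⊕ M1 over the first 12 bytes.
byte 0: (d1 XOR 9f) XOR 68 = 4e XOR 68 = 26
byte 1: (c5 XOR 83) XOR 65 = 46 XOR 65 = 23
byte 2: (88 XOR 69) XOR 61 = e1 XOR 61 = 80
byte 3: (9b XOR c6) XOR 64 = 5d XOR 64 = 39
byte 4: (a0 XOR 90) XOR 65 = 30 XOR 65 = 55
byte 5: (7b XOR 47) XOR 72 = 3c XOR 72 = 4e
byte 6: (ab XOR bd) XOR 20 = 16 XOR 20 = 36
byte 7: (b4 XOR 88) XOR 63 = 3c XOR 63 = 5f
byte 8: (fb XOR e5) XOR 6f = 1e XOR 6f = 71
byte 9: (be XOR e5) XOR 64 = 5b XOR 64 = 3f
byte 10: (32 XOR c2) XOR 65 = f0 XOR 65 = 95
byte 11: (23 XOR 11) XOR 20 = 32 XOR 20 = 12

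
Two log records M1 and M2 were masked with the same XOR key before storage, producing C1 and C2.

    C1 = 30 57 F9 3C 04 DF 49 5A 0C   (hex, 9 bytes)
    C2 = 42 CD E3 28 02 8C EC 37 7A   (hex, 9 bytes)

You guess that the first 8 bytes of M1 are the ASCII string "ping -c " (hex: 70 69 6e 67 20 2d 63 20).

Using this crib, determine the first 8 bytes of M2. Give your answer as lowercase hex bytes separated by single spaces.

First, C1 ⊕ C2 = (M1 ⊕ K) ⊕ (M2 ⊕ K) = M1 ⊕ M2, so the key drops out. Then M2 = (M1 ⊕ M2) ⊕ M1 over the first 8 bytes.
byte 0: (30 XOR 42) XOR 70 = 72 XOR 70 = 02
byte 1: (57 XOR cd) XOR 69 = 9a XOR 69 = f3
byte 2: (f9 XOR e3) XOR 6e = 1a XOR 6e = 74
byte 3: (3c XOR 28) XOR 67 = 14 XOR 67 = 73
byte 4: (04 XOR 02) XOR 20 = 06 XOR 20 = 26
byte 5: (df XOR 8c) XOR 2d = 53 XOR 2d = 7e
byte 6: (49 XOR ec) XOR 63 = a5 XOR 63 = c6
byte 7: (5a XOR 37) XOR 20 = 6d XOR 20 = 4d

02 f3 74 73 26 7e c6 4d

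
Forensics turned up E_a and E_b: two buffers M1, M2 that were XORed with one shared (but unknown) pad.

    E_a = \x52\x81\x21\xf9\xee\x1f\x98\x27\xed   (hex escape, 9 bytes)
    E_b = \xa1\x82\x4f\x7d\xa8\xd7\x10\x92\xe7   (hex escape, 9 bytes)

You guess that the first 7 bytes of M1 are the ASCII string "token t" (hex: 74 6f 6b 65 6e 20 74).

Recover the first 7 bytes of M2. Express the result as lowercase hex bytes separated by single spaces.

First, E_a ⊕ E_b = (M1 ⊕ K) ⊕ (M2 ⊕ K) = M1 ⊕ M2, so the key drops out. Then M2 = (M1 ⊕ M2) ⊕ M1 over the first 7 bytes.
byte 0: (52 ^ a1) ^ 74 = f3 ^ 74 = 87
byte 1: (81 ^ 82) ^ 6f = 03 ^ 6f = 6c
byte 2: (21 ^ 4f) ^ 6b = 6e ^ 6b = 05
byte 3: (f9 ^ 7d) ^ 65 = 84 ^ 65 = e1
byte 4: (ee ^ a8) ^ 6e = 46 ^ 6e = 28
byte 5: (1f ^ d7) ^ 20 = c8 ^ 20 = e8
byte 6: (98 ^ 10) ^ 74 = 88 ^ 74 = fc

87 6c 05 e1 28 e8 fc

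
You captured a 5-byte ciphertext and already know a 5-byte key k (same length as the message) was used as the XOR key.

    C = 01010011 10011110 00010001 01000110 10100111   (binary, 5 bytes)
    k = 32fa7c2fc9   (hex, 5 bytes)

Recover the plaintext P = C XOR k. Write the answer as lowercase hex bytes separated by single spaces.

61 64 6d 69 6e

byte 0: 01010011 ^ 00110010 = 01100001
byte 1: 10011110 ^ 11111010 = 01100100
byte 2: 00010001 ^ 01111100 = 01101101
byte 3: 01000110 ^ 00101111 = 01101001
byte 4: 10100111 ^ 11001001 = 01101110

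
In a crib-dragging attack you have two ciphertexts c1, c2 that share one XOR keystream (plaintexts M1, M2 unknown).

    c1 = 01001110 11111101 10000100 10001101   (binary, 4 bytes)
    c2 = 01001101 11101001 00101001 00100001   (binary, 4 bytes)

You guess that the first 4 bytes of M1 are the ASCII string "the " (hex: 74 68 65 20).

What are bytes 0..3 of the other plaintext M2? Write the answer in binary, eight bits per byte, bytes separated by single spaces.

First, c1 ⊕ c2 = (M1 ⊕ K) ⊕ (M2 ⊕ K) = M1 ⊕ M2, so the key drops out. Then M2 = (M1 ⊕ M2) ⊕ M1 over the first 4 bytes.
byte 0: (4e ⊕ 4d) ⊕ 74 = 03 ⊕ 74 = 77
byte 1: (fd ⊕ e9) ⊕ 68 = 14 ⊕ 68 = 7c
byte 2: (84 ⊕ 29) ⊕ 65 = ad ⊕ 65 = c8
byte 3: (8d ⊕ 21) ⊕ 20 = ac ⊕ 20 = 8c

01110111 01111100 11001000 10001100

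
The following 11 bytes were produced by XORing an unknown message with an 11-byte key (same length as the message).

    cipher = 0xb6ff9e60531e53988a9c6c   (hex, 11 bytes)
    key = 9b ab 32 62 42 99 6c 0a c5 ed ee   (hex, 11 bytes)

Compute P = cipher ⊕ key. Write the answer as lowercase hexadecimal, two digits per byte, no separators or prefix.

2d54ac0211873f924f7182

byte 0: 10110110 xor 10011011 = 00101101
byte 1: 11111111 xor 10101011 = 01010100
byte 2: 10011110 xor 00110010 = 10101100
byte 3: 01100000 xor 01100010 = 00000010
byte 4: 01010011 xor 01000010 = 00010001
byte 5: 00011110 xor 10011001 = 10000111
byte 6: 01010011 xor 01101100 = 00111111
byte 7: 10011000 xor 00001010 = 10010010
byte 8: 10001010 xor 11000101 = 01001111
byte 9: 10011100 xor 11101101 = 01110001
byte 10: 01101100 xor 11101110 = 10000010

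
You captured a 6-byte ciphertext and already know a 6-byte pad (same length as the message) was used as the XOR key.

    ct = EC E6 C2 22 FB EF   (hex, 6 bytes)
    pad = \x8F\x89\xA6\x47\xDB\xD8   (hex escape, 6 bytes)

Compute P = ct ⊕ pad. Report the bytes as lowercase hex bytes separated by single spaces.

63 6f 64 65 20 37

XOR is its own inverse, so applying the key byte-wise gives the result directly.
ec XOR 8f = 63
e6 XOR 89 = 6f
c2 XOR a6 = 64
22 XOR 47 = 65
fb XOR db = 20
ef XOR d8 = 37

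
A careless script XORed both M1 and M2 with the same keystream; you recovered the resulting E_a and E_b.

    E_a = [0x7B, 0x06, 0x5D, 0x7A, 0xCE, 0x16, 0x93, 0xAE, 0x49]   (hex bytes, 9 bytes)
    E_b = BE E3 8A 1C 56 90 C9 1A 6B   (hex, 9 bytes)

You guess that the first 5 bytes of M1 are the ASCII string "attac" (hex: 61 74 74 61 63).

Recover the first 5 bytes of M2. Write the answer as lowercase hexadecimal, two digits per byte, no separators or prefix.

a491a307fb

First, E_a ⊕ E_b = (M1 ⊕ K) ⊕ (M2 ⊕ K) = M1 ⊕ M2, so the key drops out. Then M2 = (M1 ⊕ M2) ⊕ M1 over the first 5 bytes.
byte 0: (7b ^ be) ^ 61 = c5 ^ 61 = a4
byte 1: (06 ^ e3) ^ 74 = e5 ^ 74 = 91
byte 2: (5d ^ 8a) ^ 74 = d7 ^ 74 = a3
byte 3: (7a ^ 1c) ^ 61 = 66 ^ 61 = 07
byte 4: (ce ^ 56) ^ 63 = 98 ^ 63 = fb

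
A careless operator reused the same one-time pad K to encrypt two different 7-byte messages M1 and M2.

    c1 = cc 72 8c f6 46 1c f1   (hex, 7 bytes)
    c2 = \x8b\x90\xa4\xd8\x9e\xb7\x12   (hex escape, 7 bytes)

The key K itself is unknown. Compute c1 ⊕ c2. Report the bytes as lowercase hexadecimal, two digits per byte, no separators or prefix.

c1 ⊕ c2 = (M1 ⊕ K) ⊕ (M2 ⊕ K) = M1 ⊕ M2 — the shared key cancels under XOR.
byte 0: cc ⊕ 8b = 47
byte 1: 72 ⊕ 90 = e2
byte 2: 8c ⊕ a4 = 28
byte 3: f6 ⊕ d8 = 2e
byte 4: 46 ⊕ 9e = d8
byte 5: 1c ⊕ b7 = ab
byte 6: f1 ⊕ 12 = e3

47e2282ed8abe3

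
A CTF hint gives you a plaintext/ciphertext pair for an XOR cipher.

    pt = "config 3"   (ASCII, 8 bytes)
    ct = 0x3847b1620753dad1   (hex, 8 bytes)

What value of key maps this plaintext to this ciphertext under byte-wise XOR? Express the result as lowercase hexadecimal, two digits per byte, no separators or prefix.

5b28df046e34fae2

Since ct = pt ⊕ key, XORing both sides with pt gives key = pt ⊕ ct.
byte 0: 63 ⊕ 38 = 5b
byte 1: 6f ⊕ 47 = 28
byte 2: 6e ⊕ b1 = df
byte 3: 66 ⊕ 62 = 04
byte 4: 69 ⊕ 07 = 6e
byte 5: 67 ⊕ 53 = 34
byte 6: 20 ⊕ da = fa
byte 7: 33 ⊕ d1 = e2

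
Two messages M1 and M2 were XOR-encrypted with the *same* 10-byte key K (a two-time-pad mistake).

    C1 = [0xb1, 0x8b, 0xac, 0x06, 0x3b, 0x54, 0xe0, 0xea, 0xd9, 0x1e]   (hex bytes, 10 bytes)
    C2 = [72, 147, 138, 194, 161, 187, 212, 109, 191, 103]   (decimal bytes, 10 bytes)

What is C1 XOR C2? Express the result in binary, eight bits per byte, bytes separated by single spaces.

11111001 00011000 00100110 11000100 10011010 11101111 00110100 10000111 01100110 01111001

C1 ⊕ C2 = (M1 ⊕ K) ⊕ (M2 ⊕ K) = M1 ⊕ M2 — the shared key cancels under XOR.
177 ^  72 = 249
139 ^ 147 =  24
172 ^ 138 =  38
  6 ^ 194 = 196
 59 ^ 161 = 154
 84 ^ 187 = 239
224 ^ 212 =  52
234 ^ 109 = 135
217 ^ 191 = 102
 30 ^ 103 = 121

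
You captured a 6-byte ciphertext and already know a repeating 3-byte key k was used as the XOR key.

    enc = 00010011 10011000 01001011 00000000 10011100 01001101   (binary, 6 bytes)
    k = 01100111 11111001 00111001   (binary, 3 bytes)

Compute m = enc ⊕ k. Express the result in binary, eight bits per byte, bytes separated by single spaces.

The 3-byte key repeats, so the effective keystream is 67 f9 39 67 f9 39.
byte 0:  19 ^ 103 = 116
byte 1: 152 ^ 249 =  97
byte 2:  75 ^  57 = 114
byte 3:   0 ^ 103 = 103
byte 4: 156 ^ 249 = 101
byte 5:  77 ^  57 = 116

01110100 01100001 01110010 01100111 01100101 01110100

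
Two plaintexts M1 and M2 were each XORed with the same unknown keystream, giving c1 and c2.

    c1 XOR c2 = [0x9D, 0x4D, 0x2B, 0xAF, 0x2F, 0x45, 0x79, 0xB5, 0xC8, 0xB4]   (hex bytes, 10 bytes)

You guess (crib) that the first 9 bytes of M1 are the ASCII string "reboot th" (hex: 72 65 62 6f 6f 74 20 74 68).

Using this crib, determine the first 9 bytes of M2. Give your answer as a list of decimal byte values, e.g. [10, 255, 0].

[239, 40, 73, 192, 64, 49, 89, 193, 160]

Since c1 ⊕ c2 = M1 ⊕ M2, XORing with the guessed M1 bytes yields the corresponding M2 bytes: M2 = (c1 ⊕ c2) ⊕ M1.
9d ⊕ 72 = ef
4d ⊕ 65 = 28
2b ⊕ 62 = 49
af ⊕ 6f = c0
2f ⊕ 6f = 40
45 ⊕ 74 = 31
79 ⊕ 20 = 59
b5 ⊕ 74 = c1
c8 ⊕ 68 = a0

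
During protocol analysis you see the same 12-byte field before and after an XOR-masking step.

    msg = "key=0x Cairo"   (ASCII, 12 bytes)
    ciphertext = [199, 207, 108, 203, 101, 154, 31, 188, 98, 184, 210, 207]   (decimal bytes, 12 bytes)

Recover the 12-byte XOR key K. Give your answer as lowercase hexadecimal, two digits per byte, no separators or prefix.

acaa15f655e23fff03d1a0a0

Since ciphertext = msg ⊕ K, XORing both sides with msg gives K = msg ⊕ ciphertext.
byte 0: 6b ⊕ c7 = ac
byte 1: 65 ⊕ cf = aa
byte 2: 79 ⊕ 6c = 15
byte 3: 3d ⊕ cb = f6
byte 4: 30 ⊕ 65 = 55
byte 5: 78 ⊕ 9a = e2
byte 6: 20 ⊕ 1f = 3f
byte 7: 43 ⊕ bc = ff
byte 8: 61 ⊕ 62 = 03
byte 9: 69 ⊕ b8 = d1
byte 10: 72 ⊕ d2 = a0
byte 11: 6f ⊕ cf = a0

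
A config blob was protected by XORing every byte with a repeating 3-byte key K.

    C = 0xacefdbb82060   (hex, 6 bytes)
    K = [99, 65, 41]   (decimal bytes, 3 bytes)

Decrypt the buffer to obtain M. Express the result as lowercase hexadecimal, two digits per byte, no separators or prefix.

cfaef2db6149

The 3-byte key repeats, so the effective keystream is 63 41 29 63 41 29.
byte 0: ac ^ 63 = cf
byte 1: ef ^ 41 = ae
byte 2: db ^ 29 = f2
byte 3: b8 ^ 63 = db
byte 4: 20 ^ 41 = 61
byte 5: 60 ^ 29 = 49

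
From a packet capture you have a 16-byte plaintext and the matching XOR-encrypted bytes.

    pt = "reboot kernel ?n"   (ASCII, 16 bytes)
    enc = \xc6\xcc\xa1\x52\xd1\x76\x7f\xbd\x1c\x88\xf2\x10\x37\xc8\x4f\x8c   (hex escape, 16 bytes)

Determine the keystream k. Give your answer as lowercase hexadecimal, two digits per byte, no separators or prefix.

Since enc = pt ⊕ k, XORing both sides with pt gives k = pt ⊕ enc.
byte 0: 72 XOR c6 = b4
byte 1: 65 XOR cc = a9
byte 2: 62 XOR a1 = c3
byte 3: 6f XOR 52 = 3d
byte 4: 6f XOR d1 = be
byte 5: 74 XOR 76 = 02
byte 6: 20 XOR 7f = 5f
byte 7: 6b XOR bd = d6
byte 8: 65 XOR 1c = 79
byte 9: 72 XOR 88 = fa
byte 10: 6e XOR f2 = 9c
byte 11: 65 XOR 10 = 75
byte 12: 6c XOR 37 = 5b
byte 13: 20 XOR c8 = e8
byte 14: 3f XOR 4f = 70
byte 15: 6e XOR 8c = e2

b4a9c33dbe025fd679fa9c755be870e2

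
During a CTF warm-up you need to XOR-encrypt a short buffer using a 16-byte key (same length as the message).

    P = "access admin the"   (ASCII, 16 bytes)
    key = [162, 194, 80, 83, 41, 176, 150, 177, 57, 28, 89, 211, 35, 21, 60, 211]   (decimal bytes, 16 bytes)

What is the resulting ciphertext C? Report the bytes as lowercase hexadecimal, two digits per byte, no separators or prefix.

XOR is its own inverse, so applying the key byte-wise gives the result directly.
byte 0: 01100001 ^ 10100010 = 11000011
byte 1: 01100011 ^ 11000010 = 10100001
byte 2: 01100011 ^ 01010000 = 00110011
byte 3: 01100101 ^ 01010011 = 00110110
byte 4: 01110011 ^ 00101001 = 01011010
byte 5: 01110011 ^ 10110000 = 11000011
byte 6: 00100000 ^ 10010110 = 10110110
byte 7: 01100001 ^ 10110001 = 11010000
byte 8: 01100100 ^ 00111001 = 01011101
byte 9: 01101101 ^ 00011100 = 01110001
byte 10: 01101001 ^ 01011001 = 00110000
byte 11: 01101110 ^ 11010011 = 10111101
byte 12: 00100000 ^ 00100011 = 00000011
byte 13: 01110100 ^ 00010101 = 01100001
byte 14: 01101000 ^ 00111100 = 01010100
byte 15: 01100101 ^ 11010011 = 10110110

c3a133365ac3b6d05d7130bd036154b6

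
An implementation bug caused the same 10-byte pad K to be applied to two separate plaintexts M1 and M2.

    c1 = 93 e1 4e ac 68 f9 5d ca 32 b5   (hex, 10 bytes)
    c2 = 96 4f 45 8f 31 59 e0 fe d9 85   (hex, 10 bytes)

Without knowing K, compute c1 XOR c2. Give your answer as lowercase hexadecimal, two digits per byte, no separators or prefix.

c1 ⊕ c2 = (M1 ⊕ K) ⊕ (M2 ⊕ K) = M1 ⊕ M2 — the shared key cancels under XOR.
93 ^ 96 = 05
e1 ^ 4f = ae
4e ^ 45 = 0b
ac ^ 8f = 23
68 ^ 31 = 59
f9 ^ 59 = a0
5d ^ e0 = bd
ca ^ fe = 34
32 ^ d9 = eb
b5 ^ 85 = 30

05ae0b2359a0bd34eb30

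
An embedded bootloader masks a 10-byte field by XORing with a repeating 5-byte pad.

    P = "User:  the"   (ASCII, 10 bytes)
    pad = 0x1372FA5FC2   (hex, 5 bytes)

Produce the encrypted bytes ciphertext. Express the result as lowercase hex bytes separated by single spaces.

The 5-byte key repeats, so the effective keystream is 13 72 fa 5f c2 13 72 fa 5f c2.
byte 0: 55 ⊕ 13 = 46
byte 1: 73 ⊕ 72 = 01
byte 2: 65 ⊕ fa = 9f
byte 3: 72 ⊕ 5f = 2d
byte 4: 3a ⊕ c2 = f8
byte 5: 20 ⊕ 13 = 33
byte 6: 20 ⊕ 72 = 52
byte 7: 74 ⊕ fa = 8e
byte 8: 68 ⊕ 5f = 37
byte 9: 65 ⊕ c2 = a7

46 01 9f 2d f8 33 52 8e 37 a7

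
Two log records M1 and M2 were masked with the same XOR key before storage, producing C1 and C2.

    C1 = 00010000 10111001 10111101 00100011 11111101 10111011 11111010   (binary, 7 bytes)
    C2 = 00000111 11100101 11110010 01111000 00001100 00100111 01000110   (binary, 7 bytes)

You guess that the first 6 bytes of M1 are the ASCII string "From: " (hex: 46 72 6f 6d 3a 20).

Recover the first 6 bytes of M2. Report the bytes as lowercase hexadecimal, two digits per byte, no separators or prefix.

512e2036cbbc

First, C1 ⊕ C2 = (M1 ⊕ K) ⊕ (M2 ⊕ K) = M1 ⊕ M2, so the key drops out. Then M2 = (M1 ⊕ M2) ⊕ M1 over the first 6 bytes.
byte 0: (10 xor 07) xor 46 = 17 xor 46 = 51
byte 1: (b9 xor e5) xor 72 = 5c xor 72 = 2e
byte 2: (bd xor f2) xor 6f = 4f xor 6f = 20
byte 3: (23 xor 78) xor 6d = 5b xor 6d = 36
byte 4: (fd xor 0c) xor 3a = f1 xor 3a = cb
byte 5: (bb xor 27) xor 20 = 9c xor 20 = bc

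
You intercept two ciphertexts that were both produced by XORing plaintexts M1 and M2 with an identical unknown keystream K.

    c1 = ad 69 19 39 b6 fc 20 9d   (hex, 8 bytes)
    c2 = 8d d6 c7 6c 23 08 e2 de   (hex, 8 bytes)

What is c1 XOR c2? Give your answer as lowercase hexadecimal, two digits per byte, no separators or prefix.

c1 ⊕ c2 = (M1 ⊕ K) ⊕ (M2 ⊕ K) = M1 ⊕ M2 — the shared key cancels under XOR.
10101101 XOR 10001101 = 00100000
01101001 XOR 11010110 = 10111111
00011001 XOR 11000111 = 11011110
00111001 XOR 01101100 = 01010101
10110110 XOR 00100011 = 10010101
11111100 XOR 00001000 = 11110100
00100000 XOR 11100010 = 11000010
10011101 XOR 11011110 = 01000011

20bfde5595f4c243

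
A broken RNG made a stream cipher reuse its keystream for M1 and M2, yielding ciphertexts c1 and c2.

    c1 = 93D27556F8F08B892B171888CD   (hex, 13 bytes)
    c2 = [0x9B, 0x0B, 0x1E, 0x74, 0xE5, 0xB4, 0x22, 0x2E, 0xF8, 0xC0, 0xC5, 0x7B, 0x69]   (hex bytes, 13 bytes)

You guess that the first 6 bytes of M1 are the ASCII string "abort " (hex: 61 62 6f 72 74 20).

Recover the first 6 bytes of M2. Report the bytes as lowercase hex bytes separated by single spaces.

First, c1 ⊕ c2 = (M1 ⊕ K) ⊕ (M2 ⊕ K) = M1 ⊕ M2, so the key drops out. Then M2 = (M1 ⊕ M2) ⊕ M1 over the first 6 bytes.
byte 0: (93 XOR 9b) XOR 61 = 08 XOR 61 = 69
byte 1: (d2 XOR 0b) XOR 62 = d9 XOR 62 = bb
byte 2: (75 XOR 1e) XOR 6f = 6b XOR 6f = 04
byte 3: (56 XOR 74) XOR 72 = 22 XOR 72 = 50
byte 4: (f8 XOR e5) XOR 74 = 1d XOR 74 = 69
byte 5: (f0 XOR b4) XOR 20 = 44 XOR 20 = 64

69 bb 04 50 69 64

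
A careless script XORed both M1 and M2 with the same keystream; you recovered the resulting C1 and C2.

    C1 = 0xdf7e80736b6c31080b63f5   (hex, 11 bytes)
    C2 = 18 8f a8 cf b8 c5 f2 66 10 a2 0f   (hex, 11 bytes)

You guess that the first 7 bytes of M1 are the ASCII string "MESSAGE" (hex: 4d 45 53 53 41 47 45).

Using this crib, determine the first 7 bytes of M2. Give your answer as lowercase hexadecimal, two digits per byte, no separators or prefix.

8ab47bef92ee86

First, C1 ⊕ C2 = (M1 ⊕ K) ⊕ (M2 ⊕ K) = M1 ⊕ M2, so the key drops out. Then M2 = (M1 ⊕ M2) ⊕ M1 over the first 7 bytes.
byte 0: (df XOR 18) XOR 4d = c7 XOR 4d = 8a
byte 1: (7e XOR 8f) XOR 45 = f1 XOR 45 = b4
byte 2: (80 XOR a8) XOR 53 = 28 XOR 53 = 7b
byte 3: (73 XOR cf) XOR 53 = bc XOR 53 = ef
byte 4: (6b XOR b8) XOR 41 = d3 XOR 41 = 92
byte 5: (6c XOR c5) XOR 47 = a9 XOR 47 = ee
byte 6: (31 XOR f2) XOR 45 = c3 XOR 45 = 86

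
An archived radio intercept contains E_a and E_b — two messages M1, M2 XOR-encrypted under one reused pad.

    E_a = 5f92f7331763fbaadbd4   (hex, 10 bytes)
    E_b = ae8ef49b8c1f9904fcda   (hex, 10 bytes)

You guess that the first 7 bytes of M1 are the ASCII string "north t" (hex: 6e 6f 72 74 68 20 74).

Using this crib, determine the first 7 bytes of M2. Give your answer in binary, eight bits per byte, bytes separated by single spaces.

10011111 01110011 01110001 11011100 11110011 01011100 00010110

First, E_a ⊕ E_b = (M1 ⊕ K) ⊕ (M2 ⊕ K) = M1 ⊕ M2, so the key drops out. Then M2 = (M1 ⊕ M2) ⊕ M1 over the first 7 bytes.
byte 0: (5f xor ae) xor 6e = f1 xor 6e = 9f
byte 1: (92 xor 8e) xor 6f = 1c xor 6f = 73
byte 2: (f7 xor f4) xor 72 = 03 xor 72 = 71
byte 3: (33 xor 9b) xor 74 = a8 xor 74 = dc
byte 4: (17 xor 8c) xor 68 = 9b xor 68 = f3
byte 5: (63 xor 1f) xor 20 = 7c xor 20 = 5c
byte 6: (fb xor 99) xor 74 = 62 xor 74 = 16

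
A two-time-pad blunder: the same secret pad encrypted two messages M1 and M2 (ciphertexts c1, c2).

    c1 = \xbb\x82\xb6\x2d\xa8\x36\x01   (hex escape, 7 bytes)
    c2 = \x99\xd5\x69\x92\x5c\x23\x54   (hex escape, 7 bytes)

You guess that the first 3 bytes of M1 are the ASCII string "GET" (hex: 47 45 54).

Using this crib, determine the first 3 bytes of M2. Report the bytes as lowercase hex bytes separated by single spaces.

First, c1 ⊕ c2 = (M1 ⊕ K) ⊕ (M2 ⊕ K) = M1 ⊕ M2, so the key drops out. Then M2 = (M1 ⊕ M2) ⊕ M1 over the first 3 bytes.
byte 0: (bb ^ 99) ^ 47 = 22 ^ 47 = 65
byte 1: (82 ^ d5) ^ 45 = 57 ^ 45 = 12
byte 2: (b6 ^ 69) ^ 54 = df ^ 54 = 8b

65 12 8b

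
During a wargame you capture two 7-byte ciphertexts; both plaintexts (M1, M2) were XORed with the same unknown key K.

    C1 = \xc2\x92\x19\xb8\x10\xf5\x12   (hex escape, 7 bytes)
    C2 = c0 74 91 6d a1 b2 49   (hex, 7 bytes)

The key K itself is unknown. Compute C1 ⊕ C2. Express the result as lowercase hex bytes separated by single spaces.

02 e6 88 d5 b1 47 5b

C1 ⊕ C2 = (M1 ⊕ K) ⊕ (M2 ⊕ K) = M1 ⊕ M2 — the shared key cancels under XOR.
11000010 ⊕ 11000000 = 00000010
10010010 ⊕ 01110100 = 11100110
00011001 ⊕ 10010001 = 10001000
10111000 ⊕ 01101101 = 11010101
00010000 ⊕ 10100001 = 10110001
11110101 ⊕ 10110010 = 01000111
00010010 ⊕ 01001001 = 01011011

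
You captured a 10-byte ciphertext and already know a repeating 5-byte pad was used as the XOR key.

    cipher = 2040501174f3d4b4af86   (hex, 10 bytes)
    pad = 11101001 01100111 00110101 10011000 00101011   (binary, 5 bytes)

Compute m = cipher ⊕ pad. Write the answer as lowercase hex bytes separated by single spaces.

c9 27 65 89 5f 1a b3 81 37 ad

The 5-byte key repeats, so the effective keystream is e9 67 35 98 2b e9 67 35 98 2b.
byte 0:  32 XOR 233 = 201
byte 1:  64 XOR 103 =  39
byte 2:  80 XOR  53 = 101
byte 3:  17 XOR 152 = 137
byte 4: 116 XOR  43 =  95
byte 5: 243 XOR 233 =  26
byte 6: 212 XOR 103 = 179
byte 7: 180 XOR  53 = 129
byte 8: 175 XOR 152 =  55
byte 9: 134 XOR  43 = 173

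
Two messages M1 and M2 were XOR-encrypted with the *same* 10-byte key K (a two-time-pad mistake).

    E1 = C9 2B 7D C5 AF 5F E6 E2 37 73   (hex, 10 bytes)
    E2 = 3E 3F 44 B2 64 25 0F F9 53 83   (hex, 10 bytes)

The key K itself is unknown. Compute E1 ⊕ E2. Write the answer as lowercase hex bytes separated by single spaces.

f7 14 39 77 cb 7a e9 1b 64 f0

E1 ⊕ E2 = (M1 ⊕ K) ⊕ (M2 ⊕ K) = M1 ⊕ M2 — the shared key cancels under XOR.
c9 ⊕ 3e = f7
2b ⊕ 3f = 14
7d ⊕ 44 = 39
c5 ⊕ b2 = 77
af ⊕ 64 = cb
5f ⊕ 25 = 7a
e6 ⊕ 0f = e9
e2 ⊕ f9 = 1b
37 ⊕ 53 = 64
73 ⊕ 83 = f0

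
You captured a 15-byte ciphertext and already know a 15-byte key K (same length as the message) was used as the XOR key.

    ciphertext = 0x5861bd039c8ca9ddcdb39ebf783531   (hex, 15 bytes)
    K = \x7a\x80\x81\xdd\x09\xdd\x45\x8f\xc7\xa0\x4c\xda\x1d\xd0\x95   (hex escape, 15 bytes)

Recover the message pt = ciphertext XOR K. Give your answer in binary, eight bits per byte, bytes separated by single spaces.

XOR is its own inverse, so applying the key byte-wise gives the result directly.
 88 XOR 122 =  34
 97 XOR 128 = 225
189 XOR 129 =  60
  3 XOR 221 = 222
156 XOR   9 = 149
140 XOR 221 =  81
169 XOR  69 = 236
221 XOR 143 =  82
205 XOR 199 =  10
179 XOR 160 =  19
158 XOR  76 = 210
191 XOR 218 = 101
120 XOR  29 = 101
 53 XOR 208 = 229
 49 XOR 149 = 164

00100010 11100001 00111100 11011110 10010101 01010001 11101100 01010010 00001010 00010011 11010010 01100101 01100101 11100101 10100100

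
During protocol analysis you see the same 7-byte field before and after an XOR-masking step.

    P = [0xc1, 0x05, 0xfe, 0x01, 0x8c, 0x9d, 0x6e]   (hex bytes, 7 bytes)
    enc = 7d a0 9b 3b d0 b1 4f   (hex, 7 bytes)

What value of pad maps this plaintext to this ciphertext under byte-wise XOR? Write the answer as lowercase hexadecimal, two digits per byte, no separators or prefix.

Since enc = P ⊕ pad, XORing both sides with P gives pad = P ⊕ enc.
c1 xor 7d = bc
05 xor a0 = a5
fe xor 9b = 65
01 xor 3b = 3a
8c xor d0 = 5c
9d xor b1 = 2c
6e xor 4f = 21

bca5653a5c2c21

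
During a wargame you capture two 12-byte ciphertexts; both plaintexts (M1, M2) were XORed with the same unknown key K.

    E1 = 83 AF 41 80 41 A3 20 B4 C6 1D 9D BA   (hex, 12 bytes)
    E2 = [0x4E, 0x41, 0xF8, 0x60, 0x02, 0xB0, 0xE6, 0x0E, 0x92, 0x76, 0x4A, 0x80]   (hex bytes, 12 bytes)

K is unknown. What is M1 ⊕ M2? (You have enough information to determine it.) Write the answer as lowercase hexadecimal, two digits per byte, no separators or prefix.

E1 ⊕ E2 = (M1 ⊕ K) ⊕ (M2 ⊕ K) = M1 ⊕ M2 — the shared key cancels under XOR.
byte 0: 83 xor 4e = cd
byte 1: af xor 41 = ee
byte 2: 41 xor f8 = b9
byte 3: 80 xor 60 = e0
byte 4: 41 xor 02 = 43
byte 5: a3 xor b0 = 13
byte 6: 20 xor e6 = c6
byte 7: b4 xor 0e = ba
byte 8: c6 xor 92 = 54
byte 9: 1d xor 76 = 6b
byte 10: 9d xor 4a = d7
byte 11: ba xor 80 = 3a

cdeeb9e04313c6ba546bd73a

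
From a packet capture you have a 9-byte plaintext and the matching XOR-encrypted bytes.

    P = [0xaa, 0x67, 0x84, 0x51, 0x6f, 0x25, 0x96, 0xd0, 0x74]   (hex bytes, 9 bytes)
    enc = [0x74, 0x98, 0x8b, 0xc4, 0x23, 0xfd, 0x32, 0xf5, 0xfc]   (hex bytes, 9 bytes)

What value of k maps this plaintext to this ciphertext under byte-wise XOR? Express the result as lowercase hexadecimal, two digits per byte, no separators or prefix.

Since enc = P ⊕ k, XORing both sides with P gives k = P ⊕ enc.
byte 0: aa ⊕ 74 = de
byte 1: 67 ⊕ 98 = ff
byte 2: 84 ⊕ 8b = 0f
byte 3: 51 ⊕ c4 = 95
byte 4: 6f ⊕ 23 = 4c
byte 5: 25 ⊕ fd = d8
byte 6: 96 ⊕ 32 = a4
byte 7: d0 ⊕ f5 = 25
byte 8: 74 ⊕ fc = 88

deff0f954cd8a42588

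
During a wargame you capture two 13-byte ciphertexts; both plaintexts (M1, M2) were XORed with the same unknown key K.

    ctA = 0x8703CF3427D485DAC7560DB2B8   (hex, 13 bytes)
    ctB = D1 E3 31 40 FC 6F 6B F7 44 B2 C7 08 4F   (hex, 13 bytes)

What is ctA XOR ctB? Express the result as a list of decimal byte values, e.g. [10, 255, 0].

ctA ⊕ ctB = (M1 ⊕ K) ⊕ (M2 ⊕ K) = M1 ⊕ M2 — the shared key cancels under XOR.
byte 0: 10000111 ^ 11010001 = 01010110
byte 1: 00000011 ^ 11100011 = 11100000
byte 2: 11001111 ^ 00110001 = 11111110
byte 3: 00110100 ^ 01000000 = 01110100
byte 4: 00100111 ^ 11111100 = 11011011
byte 5: 11010100 ^ 01101111 = 10111011
byte 6: 10000101 ^ 01101011 = 11101110
byte 7: 11011010 ^ 11110111 = 00101101
byte 8: 11000111 ^ 01000100 = 10000011
byte 9: 01010110 ^ 10110010 = 11100100
byte 10: 00001101 ^ 11000111 = 11001010
byte 11: 10110010 ^ 00001000 = 10111010
byte 12: 10111000 ^ 01001111 = 11110111

[86, 224, 254, 116, 219, 187, 238, 45, 131, 228, 202, 186, 247]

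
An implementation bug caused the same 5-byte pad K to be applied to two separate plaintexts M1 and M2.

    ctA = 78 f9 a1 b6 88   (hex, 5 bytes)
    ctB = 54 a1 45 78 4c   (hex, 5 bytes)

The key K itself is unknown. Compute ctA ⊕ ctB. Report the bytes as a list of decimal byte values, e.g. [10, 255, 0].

[44, 88, 228, 206, 196]

ctA ⊕ ctB = (M1 ⊕ K) ⊕ (M2 ⊕ K) = M1 ⊕ M2 — the shared key cancels under XOR.
byte 0: 120 ^  84 =  44
byte 1: 249 ^ 161 =  88
byte 2: 161 ^  69 = 228
byte 3: 182 ^ 120 = 206
byte 4: 136 ^  76 = 196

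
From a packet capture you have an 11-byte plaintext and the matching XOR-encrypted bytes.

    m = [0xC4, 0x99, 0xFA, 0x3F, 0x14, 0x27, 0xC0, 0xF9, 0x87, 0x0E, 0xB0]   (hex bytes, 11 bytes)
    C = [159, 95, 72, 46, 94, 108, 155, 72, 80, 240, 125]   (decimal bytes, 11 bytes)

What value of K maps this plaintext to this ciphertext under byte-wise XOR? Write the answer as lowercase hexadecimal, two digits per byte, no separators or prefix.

5bc6b2114a4b5bb1d7fecd

Since C = m ⊕ K, XORing both sides with m gives K = m ⊕ C.
byte 0: 196 xor 159 =  91
byte 1: 153 xor  95 = 198
byte 2: 250 xor  72 = 178
byte 3:  63 xor  46 =  17
byte 4:  20 xor  94 =  74
byte 5:  39 xor 108 =  75
byte 6: 192 xor 155 =  91
byte 7: 249 xor  72 = 177
byte 8: 135 xor  80 = 215
byte 9:  14 xor 240 = 254
byte 10: 176 xor 125 = 205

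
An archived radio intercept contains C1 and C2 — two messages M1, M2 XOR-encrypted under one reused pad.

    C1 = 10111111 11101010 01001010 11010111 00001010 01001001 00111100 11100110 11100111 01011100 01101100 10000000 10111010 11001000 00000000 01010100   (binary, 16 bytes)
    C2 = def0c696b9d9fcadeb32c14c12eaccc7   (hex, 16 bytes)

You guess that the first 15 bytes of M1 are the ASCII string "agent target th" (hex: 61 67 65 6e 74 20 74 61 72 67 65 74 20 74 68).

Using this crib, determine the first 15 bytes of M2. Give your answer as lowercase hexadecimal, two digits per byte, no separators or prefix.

First, C1 ⊕ C2 = (M1 ⊕ K) ⊕ (M2 ⊕ K) = M1 ⊕ M2, so the key drops out. Then M2 = (M1 ⊕ M2) ⊕ M1 over the first 15 bytes.
byte 0: (bf XOR de) XOR 61 = 61 XOR 61 = 00
byte 1: (ea XOR f0) XOR 67 = 1a XOR 67 = 7d
byte 2: (4a XOR c6) XOR 65 = 8c XOR 65 = e9
byte 3: (d7 XOR 96) XOR 6e = 41 XOR 6e = 2f
byte 4: (0a XOR b9) XOR 74 = b3 XOR 74 = c7
byte 5: (49 XOR d9) XOR 20 = 90 XOR 20 = b0
byte 6: (3c XOR fc) XOR 74 = c0 XOR 74 = b4
byte 7: (e6 XOR ad) XOR 61 = 4b XOR 61 = 2a
byte 8: (e7 XOR eb) XOR 72 = 0c XOR 72 = 7e
byte 9: (5c XOR 32) XOR 67 = 6e XOR 67 = 09
byte 10: (6c XOR c1) XOR 65 = ad XOR 65 = c8
byte 11: (80 XOR 4c) XOR 74 = cc XOR 74 = b8
byte 12: (ba XOR 12) XOR 20 = a8 XOR 20 = 88
byte 13: (c8 XOR ea) XOR 74 = 22 XOR 74 = 56
byte 14: (00 XOR cc) XOR 68 = cc XOR 68 = a4

007de92fc7b0b42a7e09c8b88856a4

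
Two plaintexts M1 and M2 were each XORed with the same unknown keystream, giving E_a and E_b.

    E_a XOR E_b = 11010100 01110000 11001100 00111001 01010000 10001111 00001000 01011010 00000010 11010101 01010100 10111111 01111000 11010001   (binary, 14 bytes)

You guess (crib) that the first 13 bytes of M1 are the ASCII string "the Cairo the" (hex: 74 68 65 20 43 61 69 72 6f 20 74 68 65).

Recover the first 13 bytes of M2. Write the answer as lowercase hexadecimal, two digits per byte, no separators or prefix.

Since E_a ⊕ E_b = M1 ⊕ M2, XORing with the guessed M1 bytes yields the corresponding M2 bytes: M2 = (E_a ⊕ E_b) ⊕ M1.
d4 ⊕ 74 = a0
70 ⊕ 68 = 18
cc ⊕ 65 = a9
39 ⊕ 20 = 19
50 ⊕ 43 = 13
8f ⊕ 61 = ee
08 ⊕ 69 = 61
5a ⊕ 72 = 28
02 ⊕ 6f = 6d
d5 ⊕ 20 = f5
54 ⊕ 74 = 20
bf ⊕ 68 = d7
78 ⊕ 65 = 1d

a018a91913ee61286df520d71d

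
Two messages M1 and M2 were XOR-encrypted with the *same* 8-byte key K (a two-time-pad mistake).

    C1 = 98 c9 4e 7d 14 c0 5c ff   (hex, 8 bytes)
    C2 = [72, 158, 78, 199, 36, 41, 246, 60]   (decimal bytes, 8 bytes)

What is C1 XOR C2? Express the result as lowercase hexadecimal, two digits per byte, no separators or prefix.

d05700ba30e9aac3

C1 ⊕ C2 = (M1 ⊕ K) ⊕ (M2 ⊕ K) = M1 ⊕ M2 — the shared key cancels under XOR.
byte 0: 152 ^  72 = 208
byte 1: 201 ^ 158 =  87
byte 2:  78 ^  78 =   0
byte 3: 125 ^ 199 = 186
byte 4:  20 ^  36 =  48
byte 5: 192 ^  41 = 233
byte 6:  92 ^ 246 = 170
byte 7: 255 ^  60 = 195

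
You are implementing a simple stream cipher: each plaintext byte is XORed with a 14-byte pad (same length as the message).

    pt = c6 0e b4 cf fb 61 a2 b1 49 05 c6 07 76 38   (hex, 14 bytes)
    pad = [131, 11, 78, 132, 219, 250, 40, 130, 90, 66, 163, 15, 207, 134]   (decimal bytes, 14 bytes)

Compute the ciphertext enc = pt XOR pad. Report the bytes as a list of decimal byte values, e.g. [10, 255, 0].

[69, 5, 250, 75, 32, 155, 138, 51, 19, 71, 101, 8, 185, 190]

c6 ^ 83 = 45
0e ^ 0b = 05
b4 ^ 4e = fa
cf ^ 84 = 4b
fb ^ db = 20
61 ^ fa = 9b
a2 ^ 28 = 8a
b1 ^ 82 = 33
49 ^ 5a = 13
05 ^ 42 = 47
c6 ^ a3 = 65
07 ^ 0f = 08
76 ^ cf = b9
38 ^ 86 = be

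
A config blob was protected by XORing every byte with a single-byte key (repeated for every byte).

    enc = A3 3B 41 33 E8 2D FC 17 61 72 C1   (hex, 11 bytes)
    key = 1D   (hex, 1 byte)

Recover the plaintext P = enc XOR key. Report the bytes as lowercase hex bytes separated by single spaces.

be 26 5c 2e f5 30 e1 0a 7c 6f dc

The 1-byte key repeats, so the effective keystream is 1d 1d 1d 1d 1d 1d 1d 1d 1d 1d 1d.
byte 0: a3 ⊕ 1d = be
byte 1: 3b ⊕ 1d = 26
byte 2: 41 ⊕ 1d = 5c
byte 3: 33 ⊕ 1d = 2e
byte 4: e8 ⊕ 1d = f5
byte 5: 2d ⊕ 1d = 30
byte 6: fc ⊕ 1d = e1
byte 7: 17 ⊕ 1d = 0a
byte 8: 61 ⊕ 1d = 7c
byte 9: 72 ⊕ 1d = 6f
byte 10: c1 ⊕ 1d = dc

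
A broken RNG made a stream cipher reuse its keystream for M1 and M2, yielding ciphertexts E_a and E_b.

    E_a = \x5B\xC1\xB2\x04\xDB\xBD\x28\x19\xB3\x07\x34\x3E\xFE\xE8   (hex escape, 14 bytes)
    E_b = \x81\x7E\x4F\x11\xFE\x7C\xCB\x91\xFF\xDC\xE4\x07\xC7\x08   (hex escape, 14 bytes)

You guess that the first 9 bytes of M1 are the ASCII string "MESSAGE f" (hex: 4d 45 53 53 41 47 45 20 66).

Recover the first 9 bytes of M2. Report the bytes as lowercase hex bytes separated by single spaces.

97 fa ae 46 64 86 a6 a8 2a

First, E_a ⊕ E_b = (M1 ⊕ K) ⊕ (M2 ⊕ K) = M1 ⊕ M2, so the key drops out. Then M2 = (M1 ⊕ M2) ⊕ M1 over the first 9 bytes.
byte 0: (5b ^ 81) ^ 4d = da ^ 4d = 97
byte 1: (c1 ^ 7e) ^ 45 = bf ^ 45 = fa
byte 2: (b2 ^ 4f) ^ 53 = fd ^ 53 = ae
byte 3: (04 ^ 11) ^ 53 = 15 ^ 53 = 46
byte 4: (db ^ fe) ^ 41 = 25 ^ 41 = 64
byte 5: (bd ^ 7c) ^ 47 = c1 ^ 47 = 86
byte 6: (28 ^ cb) ^ 45 = e3 ^ 45 = a6
byte 7: (19 ^ 91) ^ 20 = 88 ^ 20 = a8
byte 8: (b3 ^ ff) ^ 66 = 4c ^ 66 = 2a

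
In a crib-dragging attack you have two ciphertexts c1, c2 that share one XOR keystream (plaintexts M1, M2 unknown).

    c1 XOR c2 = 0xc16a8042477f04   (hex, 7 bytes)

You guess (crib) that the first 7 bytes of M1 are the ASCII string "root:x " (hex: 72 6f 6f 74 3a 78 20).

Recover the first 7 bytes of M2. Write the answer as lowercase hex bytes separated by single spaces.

b3 05 ef 36 7d 07 24

Since c1 ⊕ c2 = M1 ⊕ M2, XORing with the guessed M1 bytes yields the corresponding M2 bytes: M2 = (c1 ⊕ c2) ⊕ M1.
byte 0: 11000001 ^ 01110010 = 10110011
byte 1: 01101010 ^ 01101111 = 00000101
byte 2: 10000000 ^ 01101111 = 11101111
byte 3: 01000010 ^ 01110100 = 00110110
byte 4: 01000111 ^ 00111010 = 01111101
byte 5: 01111111 ^ 01111000 = 00000111
byte 6: 00000100 ^ 00100000 = 00100100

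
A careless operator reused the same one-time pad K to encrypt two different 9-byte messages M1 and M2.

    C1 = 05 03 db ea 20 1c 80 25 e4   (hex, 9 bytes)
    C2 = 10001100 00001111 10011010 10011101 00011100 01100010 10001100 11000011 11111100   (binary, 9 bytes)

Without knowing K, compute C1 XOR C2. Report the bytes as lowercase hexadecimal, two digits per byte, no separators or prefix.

890c41773c7e0ce618

C1 ⊕ C2 = (M1 ⊕ K) ⊕ (M2 ⊕ K) = M1 ⊕ M2 — the shared key cancels under XOR.
  5 ^ 140 = 137
  3 ^  15 =  12
219 ^ 154 =  65
234 ^ 157 = 119
 32 ^  28 =  60
 28 ^  98 = 126
128 ^ 140 =  12
 37 ^ 195 = 230
228 ^ 252 =  24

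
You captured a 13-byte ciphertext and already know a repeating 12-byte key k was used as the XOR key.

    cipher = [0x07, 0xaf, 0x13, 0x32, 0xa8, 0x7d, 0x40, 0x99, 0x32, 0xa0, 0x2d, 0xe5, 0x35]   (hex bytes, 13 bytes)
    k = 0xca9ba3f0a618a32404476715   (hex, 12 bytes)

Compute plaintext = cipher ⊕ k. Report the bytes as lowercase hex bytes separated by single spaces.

The 12-byte key repeats, so the effective keystream is ca 9b a3 f0 a6 18 a3 24 04 47 67 15 ca.
byte 0: 07 XOR ca = cd
byte 1: af XOR 9b = 34
byte 2: 13 XOR a3 = b0
byte 3: 32 XOR f0 = c2
byte 4: a8 XOR a6 = 0e
byte 5: 7d XOR 18 = 65
byte 6: 40 XOR a3 = e3
byte 7: 99 XOR 24 = bd
byte 8: 32 XOR 04 = 36
byte 9: a0 XOR 47 = e7
byte 10: 2d XOR 67 = 4a
byte 11: e5 XOR 15 = f0
byte 12: 35 XOR ca = ff

cd 34 b0 c2 0e 65 e3 bd 36 e7 4a f0 ff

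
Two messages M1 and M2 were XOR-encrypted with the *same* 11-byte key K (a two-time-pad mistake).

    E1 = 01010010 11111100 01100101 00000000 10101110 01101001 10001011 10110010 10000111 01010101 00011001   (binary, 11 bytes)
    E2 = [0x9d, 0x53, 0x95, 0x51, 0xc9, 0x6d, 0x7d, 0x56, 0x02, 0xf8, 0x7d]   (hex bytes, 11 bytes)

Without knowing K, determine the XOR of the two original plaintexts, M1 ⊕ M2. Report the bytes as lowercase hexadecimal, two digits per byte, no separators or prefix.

cfaff0516704f6e485ad64

E1 ⊕ E2 = (M1 ⊕ K) ⊕ (M2 ⊕ K) = M1 ⊕ M2 — the shared key cancels under XOR.
byte 0: 52 XOR 9d = cf
byte 1: fc XOR 53 = af
byte 2: 65 XOR 95 = f0
byte 3: 00 XOR 51 = 51
byte 4: ae XOR c9 = 67
byte 5: 69 XOR 6d = 04
byte 6: 8b XOR 7d = f6
byte 7: b2 XOR 56 = e4
byte 8: 87 XOR 02 = 85
byte 9: 55 XOR f8 = ad
byte 10: 19 XOR 7d = 64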